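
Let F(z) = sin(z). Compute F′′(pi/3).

-sqrt(3)/2

The coefficient of (z - pi/3)^2 in the expansion is -sqrt(3)/4, so F′′(pi/3) = 2! * (-sqrt(3)/4) = -sqrt(3)/2.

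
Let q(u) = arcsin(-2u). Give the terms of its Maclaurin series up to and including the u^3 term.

-4*u^3/3 - 2*u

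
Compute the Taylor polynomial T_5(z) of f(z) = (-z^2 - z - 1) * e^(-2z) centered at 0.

14*z^5/15 - 4*z^4/3 + 4*z^3/3 - z^2 + z - 1

Multiply each power in the prefactor through the base expansion.
[z^0] = -1;  [z^1] = 1;  [z^2] = -1;  [z^3] = 4/3;  [z^4] = -4/3;  [z^5] = 14/15.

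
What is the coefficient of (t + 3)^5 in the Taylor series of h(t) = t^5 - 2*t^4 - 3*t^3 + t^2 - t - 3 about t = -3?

[(t + 3)^0] = -315;  [(t + 3)^1] = 533;  [(t + 3)^2] = -350;  [(t + 3)^3] = 111;  [(t + 3)^4] = -17;  [(t + 3)^5] = 1.

1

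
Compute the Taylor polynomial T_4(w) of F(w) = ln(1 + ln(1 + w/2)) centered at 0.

Compose series: expand the inner function first, then feed it into the outer expansion.
[w^0] = 0;  [w^1] = 1/2;  [w^2] = -1/4;  [w^3] = 7/48;  [w^4] = -35/384.

-35*w^4/384 + 7*w^3/48 - w^2/4 + w/2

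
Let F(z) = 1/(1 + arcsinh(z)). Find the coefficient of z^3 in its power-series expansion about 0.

Substitute the inner expansion into the outer series and collect powers.
F(0) = 1
F′(0) = -1
F′′(0) = 2
F′′′(0) = -5
So c_3 = F′′′(0)/3! = -5/6.

-5/6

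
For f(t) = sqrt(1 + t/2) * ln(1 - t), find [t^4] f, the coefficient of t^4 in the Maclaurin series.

Multiply the two series term by term and collect like powers.
f(0) = 0
f′(0) = -1
f′′(0) = -3/2
f′′′(0) = -41/16
f^(4)(0) = -125/16

-125/384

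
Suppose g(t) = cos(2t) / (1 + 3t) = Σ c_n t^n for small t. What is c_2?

7

Take the Cauchy product of the two expansions.
g(0) = 1
g′(0) = -3
g′′(0) = 14
The Taylor polynomial is Σ g^(k)(0)/k! · t^k.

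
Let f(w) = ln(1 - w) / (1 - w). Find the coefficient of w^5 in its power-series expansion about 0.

Expand 1/(denominator) as a geometric series and multiply by the numerator's series.
[w^0] = 0;  [w^1] = -1;  [w^2] = -3/2;  [w^3] = -11/6;  [w^4] = -25/12;  [w^5] = -137/60.

-137/60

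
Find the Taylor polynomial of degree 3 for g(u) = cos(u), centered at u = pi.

(u - pi)^2/2 - 1

g(pi) = -1
g′(pi) = 0
g′′(pi) = 1
g′′′(pi) = 0
The Taylor polynomial is Σ g^(k)(pi)/k! · (u - pi)^k.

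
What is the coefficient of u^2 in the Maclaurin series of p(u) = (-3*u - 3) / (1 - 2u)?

-18

Multiply each power in the prefactor through the base expansion.
[u^0] = -3;  [u^1] = -9;  [u^2] = -18.
So c_2 = p′′(0)/2! = -18.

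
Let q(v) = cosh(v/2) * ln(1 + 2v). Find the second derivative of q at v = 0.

Take the Cauchy product of the two expansions.
From the series, [v^2] q = -2; multiply by 2! = 2 to get -4.

-4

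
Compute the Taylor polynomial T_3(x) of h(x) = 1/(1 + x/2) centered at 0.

-x^3/8 + x^2/4 - x/2 + 1

Compute the successive derivatives at the expansion point and divide by k!.
h(0) = 1
h′(0) = -1/2
h′′(0) = 1/2
h′′′(0) = -3/4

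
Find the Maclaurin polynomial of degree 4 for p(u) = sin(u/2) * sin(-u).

5*u^4/48 - u^2/2

Multiply the two series term by term and collect like powers.
p(0) = 0
p′(0) = 0
p′′(0) = -1
p′′′(0) = 0
p^(4)(0) = 5/2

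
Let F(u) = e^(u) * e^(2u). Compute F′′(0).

9

Expand each factor separately, then convolve coefficients.
The coefficient of u^2 in the expansion is 9/2, so F′′(0) = 2! * (9/2) = 9.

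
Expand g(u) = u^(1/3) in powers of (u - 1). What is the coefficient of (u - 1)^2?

[(u - 1)^0] = 1;  [(u - 1)^1] = 1/3;  [(u - 1)^2] = -1/9.

-1/9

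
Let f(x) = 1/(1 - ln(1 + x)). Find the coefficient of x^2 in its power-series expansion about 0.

1/2

Plug the Maclaurin series of the inner function into that of the outer and collect terms.
f(0) = 1
f′(0) = 1
f′′(0) = 1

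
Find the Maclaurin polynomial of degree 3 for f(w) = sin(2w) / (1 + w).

Expand each factor separately, then convolve coefficients.

2*w^3/3 - 2*w^2 + 2*w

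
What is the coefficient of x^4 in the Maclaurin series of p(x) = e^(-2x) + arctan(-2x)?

Expand each term separately and add.

2/3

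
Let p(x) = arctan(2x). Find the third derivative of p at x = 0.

Differentiate repeatedly and evaluate at the center.
The coefficient of x^3 in the expansion is -8/3, so p′′′(0) = 3! * (-8/3) = -16.

-16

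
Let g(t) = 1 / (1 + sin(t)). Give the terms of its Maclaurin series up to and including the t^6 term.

Write 1/(1+u) = 1 - u + u^2 - u^3 + ... and substitute the series for u.
g(0) = 1
g′(0) = -1
g′′(0) = 2
g′′′(0) = -5
g^(4)(0) = 16
g^(5)(0) = -61
g^(6)(0) = 272

17*t^6/45 - 61*t^5/120 + 2*t^4/3 - 5*t^3/6 + t^2 - t + 1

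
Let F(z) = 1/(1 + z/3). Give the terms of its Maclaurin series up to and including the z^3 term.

Apply the Taylor formula c_k = f^(k)(a)/k!.

-z^3/27 + z^2/9 - z/3 + 1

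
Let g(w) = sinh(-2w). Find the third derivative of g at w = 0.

Apply the Taylor formula c_k = f^(k)(a)/k!.
From the series, [w^3] g = -4/3; multiply by 3! = 6 to get -8.

-8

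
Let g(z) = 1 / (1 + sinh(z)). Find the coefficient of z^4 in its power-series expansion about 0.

4/3

Write 1/(1+u) = 1 - u + u^2 - u^3 + ... and substitute the series for u.
g(0) = 1
g′(0) = -1
g′′(0) = 2
g′′′(0) = -7
g^(4)(0) = 32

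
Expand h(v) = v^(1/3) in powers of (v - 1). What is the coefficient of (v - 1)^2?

-1/9

c_2 = h′′(1)/2! = -1/9.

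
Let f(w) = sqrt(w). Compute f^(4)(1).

The coefficient of (w - 1)^4 in the expansion is -5/128, so f^(4)(1) = 4! * (-5/128) = -15/16.

-15/16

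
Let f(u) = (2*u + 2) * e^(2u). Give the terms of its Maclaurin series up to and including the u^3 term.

Distribute the polynomial across the series and collect like powers.

20*u^3/3 + 8*u^2 + 6*u + 2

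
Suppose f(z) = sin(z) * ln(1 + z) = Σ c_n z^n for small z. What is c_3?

Write out both Maclaurin series and multiply, keeping only the needed powers.
[z^0] = 0;  [z^1] = 0;  [z^2] = 1;  [z^3] = -1/2.

-1/2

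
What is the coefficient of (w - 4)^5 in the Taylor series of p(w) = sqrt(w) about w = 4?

Use the known series and substitute for the argument.
[(w - 4)^0] = 2;  [(w - 4)^1] = 1/4;  [(w - 4)^2] = -1/64;  [(w - 4)^3] = 1/512;  [(w - 4)^4] = -5/16384;  [(w - 4)^5] = 7/131072.

7/131072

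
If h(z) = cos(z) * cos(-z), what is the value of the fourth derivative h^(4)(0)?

Multiply the two series term by term and collect like powers.
From the series, [z^4] h = 1/3; multiply by 4! = 24 to get 8.

8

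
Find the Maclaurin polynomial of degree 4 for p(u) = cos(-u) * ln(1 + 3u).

Take the Cauchy product of the two expansions.
p(0) = 0
p′(0) = 3
p′′(0) = -9
p′′′(0) = 45
p^(4)(0) = -432
Dividing each by k! gives the coefficients c_0, ..., c_4.

-18*u^4 + 15*u^3/2 - 9*u^2/2 + 3*u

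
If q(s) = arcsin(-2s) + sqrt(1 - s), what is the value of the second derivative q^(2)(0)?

-1/4

Add the two expansions coefficient-wise.
The coefficient of s^2 in the expansion is -1/8, so q′′(0) = 2! * (-1/8) = -1/4.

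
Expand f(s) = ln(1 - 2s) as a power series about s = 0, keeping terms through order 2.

Apply the Taylor formula c_k = f^(k)(a)/k!.

-2*s^2 - 2*s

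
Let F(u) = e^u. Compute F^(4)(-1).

e^(-1)

Differentiate repeatedly and evaluate at the center.
The coefficient of (u + 1)^4 in the expansion is e^(-1)/24, so F^(4)(-1) = 4! * (e^(-1)/24) = e^(-1).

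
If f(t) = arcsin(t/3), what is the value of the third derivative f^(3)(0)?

1/27

The coefficient of t^3 in the expansion is 1/162, so f′′′(0) = 3! * (1/162) = 1/27.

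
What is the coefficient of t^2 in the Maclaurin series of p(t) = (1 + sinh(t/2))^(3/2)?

Substitute the inner expansion into the outer series and collect powers.
So c_2 = p′′(0)/2! = 3/32.

3/32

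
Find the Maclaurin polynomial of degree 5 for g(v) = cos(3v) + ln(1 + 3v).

Combine the two series term by term.
g(0) = 1
g′(0) = 3
g′′(0) = -18
g′′′(0) = 54
g^(4)(0) = -405
g^(5)(0) = 5832

243*v^5/5 - 135*v^4/8 + 9*v^3 - 9*v^2 + 3*v + 1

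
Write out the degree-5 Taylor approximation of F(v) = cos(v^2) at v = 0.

1 - v^4/2

[v^0] = 1;  [v^1] = 0;  [v^2] = 0;  [v^3] = 0;  [v^4] = -1/2;  [v^5] = 0.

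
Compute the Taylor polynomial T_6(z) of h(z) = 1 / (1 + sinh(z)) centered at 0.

Expand as Σ (-1)^k u^k with u equal to the inner function's series.
h(0) = 1
h′(0) = -1
h′′(0) = 2
h′′′(0) = -7
h^(4)(0) = 32
h^(5)(0) = -181
h^(6)(0) = 1232

77*z^6/45 - 181*z^5/120 + 4*z^4/3 - 7*z^3/6 + z^2 - z + 1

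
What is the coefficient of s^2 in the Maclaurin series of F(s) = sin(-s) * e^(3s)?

Multiply the two series term by term and collect like powers.
[s^0] = 0;  [s^1] = -1;  [s^2] = -3.

-3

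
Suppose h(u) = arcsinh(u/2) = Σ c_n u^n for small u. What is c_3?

-1/48

h(0) = 0
h′(0) = 1/2
h′′(0) = 0
h′′′(0) = -1/8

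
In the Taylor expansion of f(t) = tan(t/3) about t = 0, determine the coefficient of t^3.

1/81

Use the known series and substitute for the argument.
[t^0] = 0;  [t^1] = 1/3;  [t^2] = 0;  [t^3] = 1/81.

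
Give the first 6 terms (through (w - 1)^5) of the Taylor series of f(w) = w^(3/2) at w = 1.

-3*(w - 1)^5/256 + 3*(w - 1)^4/128 - (w - 1)^3/16 + 3*(w - 1)^2/8 + 3*(w - 1)/2 + 1

f(1) = 1
f′(1) = 3/2
f′′(1) = 3/4
f′′′(1) = -3/8
f^(4)(1) = 9/16
f^(5)(1) = -45/32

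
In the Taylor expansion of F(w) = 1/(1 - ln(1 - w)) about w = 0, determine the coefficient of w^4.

1/6

Substitute the inner expansion into the outer series and collect powers.
F(0) = 1
F′(0) = -1
F′′(0) = 1
F′′′(0) = -2
F^(4)(0) = 4
So c_4 = F^(4)(0)/4! = 1/6.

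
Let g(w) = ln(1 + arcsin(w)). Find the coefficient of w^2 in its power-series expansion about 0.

-1/2

Plug the Maclaurin series of the inner function into that of the outer and collect terms.
[w^0] = 0;  [w^1] = 1;  [w^2] = -1/2.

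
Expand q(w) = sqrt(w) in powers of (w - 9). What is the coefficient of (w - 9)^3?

1/3888

Differentiate repeatedly and evaluate at the center.
[(w - 9)^0] = 3;  [(w - 9)^1] = 1/6;  [(w - 9)^2] = -1/216;  [(w - 9)^3] = 1/3888.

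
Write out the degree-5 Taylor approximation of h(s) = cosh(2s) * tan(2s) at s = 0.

164*s^5/15 + 20*s^3/3 + 2*s

Take the Cauchy product of the two expansions.
h(0) = 0
h′(0) = 2
h′′(0) = 0
h′′′(0) = 40
h^(4)(0) = 0
h^(5)(0) = 1312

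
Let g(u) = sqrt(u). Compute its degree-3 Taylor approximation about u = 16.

(u - 16)^3/16384 - (u - 16)^2/512 + (u - 16)/8 + 4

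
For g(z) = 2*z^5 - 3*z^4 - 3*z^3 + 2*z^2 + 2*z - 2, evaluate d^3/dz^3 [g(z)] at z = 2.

318

Compute the successive derivatives at the expansion point and divide by k!.
From the series, [(z - 2)^3] g = 53; multiply by 3! = 6 to get 318.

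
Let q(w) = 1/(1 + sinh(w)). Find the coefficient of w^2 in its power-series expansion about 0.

1

Plug the Maclaurin series of the inner function into that of the outer and collect terms.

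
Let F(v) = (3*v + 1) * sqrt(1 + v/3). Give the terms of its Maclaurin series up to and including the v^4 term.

Shift and add copies of the series according to the polynomial's terms.
F(0) = 1
F′(0) = 19/6
F′′(0) = 35/36
F′′′(0) = -17/72
F^(4)(0) = 67/432
Dividing each by k! gives the coefficients c_0, ..., c_4.

67*v^4/10368 - 17*v^3/432 + 35*v^2/72 + 19*v/6 + 1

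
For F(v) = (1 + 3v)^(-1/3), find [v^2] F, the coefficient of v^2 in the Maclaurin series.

[v^0] = 1;  [v^1] = -1;  [v^2] = 2.

2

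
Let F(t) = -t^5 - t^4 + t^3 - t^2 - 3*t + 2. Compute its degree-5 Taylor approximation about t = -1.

-(t + 1)^5 + 4*(t + 1)^4 - 5*(t + 1)^3 + (t + 1) + 3

Use the known series and substitute for the argument.
F(-1) = 3
F′(-1) = 1
F′′(-1) = 0
F′′′(-1) = -30
F^(4)(-1) = 96
F^(5)(-1) = -120
Dividing each by k! gives the coefficients c_0, ..., c_5.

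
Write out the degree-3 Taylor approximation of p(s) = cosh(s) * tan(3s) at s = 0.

Expand each factor separately, then convolve coefficients.

21*s^3/2 + 3*s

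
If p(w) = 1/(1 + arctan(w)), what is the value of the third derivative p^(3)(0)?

-4

Compose series: expand the inner function first, then feed it into the outer expansion.
The coefficient of w^3 in the expansion is -2/3, so p′′′(0) = 3! * (-2/3) = -4.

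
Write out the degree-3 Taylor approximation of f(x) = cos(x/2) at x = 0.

1 - x^2/8

Apply the Taylor formula c_k = f^(k)(a)/k!.
[x^0] = 1;  [x^1] = 0;  [x^2] = -1/8;  [x^3] = 0.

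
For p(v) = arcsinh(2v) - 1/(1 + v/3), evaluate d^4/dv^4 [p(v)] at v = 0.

-8/27

Add the two expansions coefficient-wise.
The coefficient of v^4 in the expansion is -1/81, so p^(4)(0) = 4! * (-1/81) = -8/27.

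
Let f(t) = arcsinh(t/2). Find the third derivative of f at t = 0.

-1/8

Apply the Taylor formula c_k = f^(k)(a)/k!.
The coefficient of t^3 in the expansion is -1/48, so f′′′(0) = 3! * (-1/48) = -1/8.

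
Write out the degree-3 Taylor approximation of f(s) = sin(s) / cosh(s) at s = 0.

-2*s^3/3 + s

Invert the denominator's series and multiply.
f(0) = 0
f′(0) = 1
f′′(0) = 0
f′′′(0) = -4
Dividing each by k! gives the coefficients c_0, ..., c_3.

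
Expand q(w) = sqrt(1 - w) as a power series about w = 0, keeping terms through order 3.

-w^3/16 - w^2/8 - w/2 + 1

[w^0] = 1;  [w^1] = -1/2;  [w^2] = -1/8;  [w^3] = -1/16.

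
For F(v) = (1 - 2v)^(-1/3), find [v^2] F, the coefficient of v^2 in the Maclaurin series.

[v^0] = 1;  [v^1] = 2/3;  [v^2] = 8/9.

8/9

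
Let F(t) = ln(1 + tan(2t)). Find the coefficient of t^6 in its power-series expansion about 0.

-1984/45

Plug the Maclaurin series of the inner function into that of the outer and collect terms.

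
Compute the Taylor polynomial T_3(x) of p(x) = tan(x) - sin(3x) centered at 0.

Add the two expansions coefficient-wise.
p(0) = 0
p′(0) = -2
p′′(0) = 0
p′′′(0) = 29

29*x^3/6 - 2*x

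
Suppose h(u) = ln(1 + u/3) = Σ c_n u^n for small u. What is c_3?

h(0) = 0
h′(0) = 1/3
h′′(0) = -1/9
h′′′(0) = 2/27
Then c_k = h^(k)(0)/k! gives each Taylor coefficient.

1/81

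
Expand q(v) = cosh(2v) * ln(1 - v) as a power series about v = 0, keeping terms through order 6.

Expand each factor separately, then convolve coefficients.
q(0) = 0
q′(0) = -1
q′′(0) = -1
q′′′(0) = -14
q^(4)(0) = -30
q^(5)(0) = -184
q^(6)(0) = -720
The Taylor polynomial is Σ q^(k)(0)/k! · v^k.

-v^6 - 23*v^5/15 - 5*v^4/4 - 7*v^3/3 - v^2/2 - v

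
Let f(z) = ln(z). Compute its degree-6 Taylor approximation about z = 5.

f(5) = ln(5)
f′(5) = 1/5
f′′(5) = -1/25
f′′′(5) = 2/125
f^(4)(5) = -6/625
f^(5)(5) = 24/3125
f^(6)(5) = -24/3125
Dividing each by k! gives the coefficients c_0, ..., c_6.

-(z - 5)^6/93750 + (z - 5)^5/15625 - (z - 5)^4/2500 + (z - 5)^3/375 - (z - 5)^2/50 + (z - 5)/5 + ln(5)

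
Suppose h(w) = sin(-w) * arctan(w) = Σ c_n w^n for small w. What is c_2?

-1

Multiply the two series term by term and collect like powers.
h(0) = 0
h′(0) = 0
h′′(0) = -2
So c_2 = h′′(0)/2! = -1.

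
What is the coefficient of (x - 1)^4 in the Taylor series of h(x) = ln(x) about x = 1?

c_4 = h^(4)(1)/4! = -1/4.

-1/4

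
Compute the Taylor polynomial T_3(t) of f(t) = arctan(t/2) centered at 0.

-t^3/24 + t/2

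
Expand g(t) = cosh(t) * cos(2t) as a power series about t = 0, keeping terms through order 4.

-7*t^4/24 - 3*t^2/2 + 1

Write out both Maclaurin series and multiply, keeping only the needed powers.
g(0) = 1
g′(0) = 0
g′′(0) = -3
g′′′(0) = 0
g^(4)(0) = -7
Dividing each by k! gives the coefficients c_0, ..., c_4.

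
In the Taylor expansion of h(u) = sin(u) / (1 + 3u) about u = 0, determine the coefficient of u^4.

Multiply the two series term by term and collect like powers.
So c_4 = h^(4)(0)/4! = -53/2.

-53/2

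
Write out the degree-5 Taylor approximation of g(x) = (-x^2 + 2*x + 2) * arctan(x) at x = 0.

11*x^5/15 - 2*x^4/3 - 5*x^3/3 + 2*x^2 + 2*x

Multiply each power in the prefactor through the base expansion.
g(0) = 0
g′(0) = 2
g′′(0) = 4
g′′′(0) = -10
g^(4)(0) = -16
g^(5)(0) = 88
The Taylor polynomial is Σ g^(k)(0)/k! · x^k.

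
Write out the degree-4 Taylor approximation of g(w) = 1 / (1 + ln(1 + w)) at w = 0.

Write 1/(1+u) = 1 - u + u^2 - u^3 + ... and substitute the series for u.
g(0) = 1
g′(0) = -1
g′′(0) = 3
g′′′(0) = -14
g^(4)(0) = 88

11*w^4/3 - 7*w^3/3 + 3*w^2/2 - w + 1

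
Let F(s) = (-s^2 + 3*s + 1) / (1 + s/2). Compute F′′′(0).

Multiply each power in the prefactor through the base expansion.
The coefficient of s^3 in the expansion is 9/8, so F′′′(0) = 3! * (9/8) = 27/4.

27/4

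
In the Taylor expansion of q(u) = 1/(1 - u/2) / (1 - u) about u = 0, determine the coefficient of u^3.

15/8

Write out both Maclaurin series and multiply, keeping only the needed powers.
q(0) = 1
q′(0) = 3/2
q′′(0) = 7/2
q′′′(0) = 45/4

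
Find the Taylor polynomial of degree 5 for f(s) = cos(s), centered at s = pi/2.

-(s - pi/2)^5/120 + (s - pi/2)^3/6 - (s - pi/2)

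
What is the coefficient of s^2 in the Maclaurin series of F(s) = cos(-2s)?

[s^0] = 1;  [s^1] = 0;  [s^2] = -2.
So c_2 = F′′(0)/2! = -2.

-2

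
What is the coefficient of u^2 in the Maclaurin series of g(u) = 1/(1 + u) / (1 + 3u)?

Expand each factor separately, then convolve coefficients.
g(0) = 1
g′(0) = -4
g′′(0) = 26
So c_2 = g′′(0)/2! = 13.

13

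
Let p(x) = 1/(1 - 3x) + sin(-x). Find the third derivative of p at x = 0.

Add the two expansions coefficient-wise.
The coefficient of x^3 in the expansion is 163/6, so p′′′(0) = 3! * (163/6) = 163.

163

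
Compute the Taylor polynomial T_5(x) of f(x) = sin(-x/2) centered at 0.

-x^5/3840 + x^3/48 - x/2

Use the known series and substitute for the argument.
[x^0] = 0;  [x^1] = -1/2;  [x^2] = 0;  [x^3] = 1/48;  [x^4] = 0;  [x^5] = -1/3840.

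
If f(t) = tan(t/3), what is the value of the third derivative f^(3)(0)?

From the series, [t^3] f = 1/81; multiply by 3! = 6 to get 2/27.

2/27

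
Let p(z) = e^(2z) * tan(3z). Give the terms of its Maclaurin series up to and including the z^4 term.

22*z^4 + 15*z^3 + 6*z^2 + 3*z

Take the Cauchy product of the two expansions.
p(0) = 0
p′(0) = 3
p′′(0) = 12
p′′′(0) = 90
p^(4)(0) = 528
Dividing each by k! gives the coefficients c_0, ..., c_4.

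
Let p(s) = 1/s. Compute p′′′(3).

-2/27

Compute the successive derivatives at the expansion point and divide by k!.
The coefficient of (s - 3)^3 in the expansion is -1/81, so p′′′(3) = 3! * (-1/81) = -2/27.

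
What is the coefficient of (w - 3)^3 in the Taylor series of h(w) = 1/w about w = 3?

-1/81

h(3) = 1/3
h′(3) = -1/9
h′′(3) = 2/27
h′′′(3) = -2/27
Dividing each by k! gives the coefficients c_0, ..., c_3.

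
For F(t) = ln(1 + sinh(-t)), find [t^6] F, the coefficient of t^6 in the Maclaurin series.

Compose series: expand the inner function first, then feed it into the outer expansion.
F(0) = 0
F′(0) = -1
F′′(0) = -1
F′′′(0) = -3
F^(4)(0) = -10
F^(5)(0) = -45
F^(6)(0) = -256
Then c_k = F^(k)(0)/k! gives each Taylor coefficient.

-16/45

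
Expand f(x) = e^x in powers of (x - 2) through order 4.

(x - 2)^4*e^(2)/24 + (x - 2)^3*e^(2)/6 + (x - 2)^2*e^(2)/2 + (x - 2)*e^(2) + e^(2)

f(2) = e^(2)
f′(2) = e^(2)
f′′(2) = e^(2)
f′′′(2) = e^(2)
f^(4)(2) = e^(2)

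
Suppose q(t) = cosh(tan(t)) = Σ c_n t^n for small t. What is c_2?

1/2

Substitute the inner expansion into the outer series and collect powers.
q(0) = 1
q′(0) = 0
q′′(0) = 1
The Taylor polynomial is Σ q^(k)(0)/k! · t^k.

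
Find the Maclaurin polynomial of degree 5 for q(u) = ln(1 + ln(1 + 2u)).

304*u^5/5 - 70*u^4/3 + 28*u^3/3 - 4*u^2 + 2*u

Let u equal the inner series; expand the outer function in u and truncate.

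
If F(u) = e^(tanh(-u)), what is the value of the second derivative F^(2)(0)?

1

Compose series: expand the inner function first, then feed it into the outer expansion.
The coefficient of u^2 in the expansion is 1/2, so F′′(0) = 2! * (1/2) = 1.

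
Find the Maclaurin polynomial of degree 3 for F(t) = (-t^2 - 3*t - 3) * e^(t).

-3*t^3 - 11*t^2/2 - 6*t - 3

Shift and add copies of the series according to the polynomial's terms.
[t^0] = -3;  [t^1] = -6;  [t^2] = -11/2;  [t^3] = -3.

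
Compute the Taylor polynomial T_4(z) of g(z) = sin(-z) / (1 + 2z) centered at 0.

Take the Cauchy product of the two expansions.
g(0) = 0
g′(0) = -1
g′′(0) = 4
g′′′(0) = -23
g^(4)(0) = 184
The Taylor polynomial is Σ g^(k)(0)/k! · z^k.

23*z^4/3 - 23*z^3/6 + 2*z^2 - z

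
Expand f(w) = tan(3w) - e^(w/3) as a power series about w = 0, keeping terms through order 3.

1457*w^3/162 - w^2/18 + 8*w/3 - 1

Combine the two series term by term.
f(0) = -1
f′(0) = 8/3
f′′(0) = -1/9
f′′′(0) = 1457/27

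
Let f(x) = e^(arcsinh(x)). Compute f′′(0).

Substitute the inner expansion into the outer series and collect powers.
From the series, [x^2] f = 1/2; multiply by 2! = 2 to get 1.

1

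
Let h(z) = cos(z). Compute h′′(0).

-1

The coefficient of z^2 in the expansion is -1/2, so h′′(0) = 2! * (-1/2) = -1.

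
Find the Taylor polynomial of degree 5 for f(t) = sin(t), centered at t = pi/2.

(t - pi/2)^4/24 - (t - pi/2)^2/2 + 1

f(pi/2) = 1
f′(pi/2) = 0
f′′(pi/2) = -1
f′′′(pi/2) = 0
f^(4)(pi/2) = 1
f^(5)(pi/2) = 0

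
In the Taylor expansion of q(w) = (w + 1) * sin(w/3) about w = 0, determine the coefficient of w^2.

1/3

Distribute the polynomial across the series and collect like powers.
So c_2 = q′′(0)/2! = 1/3.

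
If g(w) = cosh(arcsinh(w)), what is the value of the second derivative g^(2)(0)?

Let u equal the inner series; expand the outer function in u and truncate.
From the series, [w^2] g = 1/2; multiply by 2! = 2 to get 1.

1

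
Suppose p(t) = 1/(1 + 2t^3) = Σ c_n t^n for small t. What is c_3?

-2

p(0) = 1
p′(0) = 0
p′′(0) = 0
p′′′(0) = -12
So c_3 = p′′′(0)/3! = -2.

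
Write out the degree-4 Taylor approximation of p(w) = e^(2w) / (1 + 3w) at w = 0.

Multiply the two series term by term and collect like powers.
p(0) = 1
p′(0) = -1
p′′(0) = 10
p′′′(0) = -82
p^(4)(0) = 1000
The Taylor polynomial is Σ p^(k)(0)/k! · w^k.

125*w^4/3 - 41*w^3/3 + 5*w^2 - w + 1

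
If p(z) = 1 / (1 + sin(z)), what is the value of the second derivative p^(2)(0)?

Expand as Σ (-1)^k u^k with u equal to the inner function's series.
From the series, [z^2] p = 1; multiply by 2! = 2 to get 2.

2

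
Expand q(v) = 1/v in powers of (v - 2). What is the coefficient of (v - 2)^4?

Use the known series and substitute for the argument.
So c_4 = q^(4)(2)/4! = 1/32.

1/32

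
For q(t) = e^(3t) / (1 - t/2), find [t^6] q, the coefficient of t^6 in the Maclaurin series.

Expand each factor separately, then convolve coefficients.
q(0) = 1
q′(0) = 7/2
q′′(0) = 25/2
q′′′(0) = 183/4
q^(4)(0) = 345/2
q^(5)(0) = 2697/4
q^(6)(0) = 11007/4
So c_6 = q^(6)(0)/6! = 1223/320.

1223/320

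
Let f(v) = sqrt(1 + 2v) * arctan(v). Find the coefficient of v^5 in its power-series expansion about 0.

-31/120

Write out both Maclaurin series and multiply, keeping only the needed powers.
[v^0] = 0;  [v^1] = 1;  [v^2] = 1;  [v^3] = -5/6;  [v^4] = 1/6;  [v^5] = -31/120.
So c_5 = f^(5)(0)/5! = -31/120.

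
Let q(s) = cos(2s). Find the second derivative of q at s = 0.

From the series, [s^2] q = -2; multiply by 2! = 2 to get -4.

-4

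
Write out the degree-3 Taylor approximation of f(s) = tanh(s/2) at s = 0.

-s^3/24 + s/2

[s^0] = 0;  [s^1] = 1/2;  [s^2] = 0;  [s^3] = -1/24.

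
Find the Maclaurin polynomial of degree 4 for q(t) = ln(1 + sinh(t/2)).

Compose series: expand the inner function first, then feed it into the outer expansion.
[t^0] = 0;  [t^1] = 1/2;  [t^2] = -1/8;  [t^3] = 1/16;  [t^4] = -5/192.

-5*t^4/192 + t^3/16 - t^2/8 + t/2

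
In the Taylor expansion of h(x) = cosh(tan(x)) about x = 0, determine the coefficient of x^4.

Compose series: expand the inner function first, then feed it into the outer expansion.
So c_4 = h^(4)(0)/4! = 3/8.

3/8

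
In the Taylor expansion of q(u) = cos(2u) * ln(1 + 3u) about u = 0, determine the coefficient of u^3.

Write out both Maclaurin series and multiply, keeping only the needed powers.
q(0) = 0
q′(0) = 3
q′′(0) = -9
q′′′(0) = 18
Dividing each by k! gives the coefficients c_0, ..., c_3.

3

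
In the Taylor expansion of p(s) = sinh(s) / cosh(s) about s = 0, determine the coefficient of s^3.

Write the quotient as an unknown series and match coefficients against numerator = denominator · series.
p(0) = 0
p′(0) = 1
p′′(0) = 0
p′′′(0) = -2

-1/3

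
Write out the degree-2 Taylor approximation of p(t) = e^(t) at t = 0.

t^2/2 + t + 1

p(0) = 1
p′(0) = 1
p′′(0) = 1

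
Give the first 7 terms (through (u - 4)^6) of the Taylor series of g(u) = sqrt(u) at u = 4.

g(4) = 2
g′(4) = 1/4
g′′(4) = -1/32
g′′′(4) = 3/256
g^(4)(4) = -15/2048
g^(5)(4) = 105/16384
g^(6)(4) = -945/131072
Dividing each by k! gives the coefficients c_0, ..., c_6.

-21*(u - 4)^6/2097152 + 7*(u - 4)^5/131072 - 5*(u - 4)^4/16384 + (u - 4)^3/512 - (u - 4)^2/64 + (u - 4)/4 + 2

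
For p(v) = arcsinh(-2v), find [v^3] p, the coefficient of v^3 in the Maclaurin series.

4/3

Use the known series and substitute for the argument.
[v^0] = 0;  [v^1] = -2;  [v^2] = 0;  [v^3] = 4/3.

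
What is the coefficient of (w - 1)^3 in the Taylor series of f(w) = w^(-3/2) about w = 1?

-35/16

f(1) = 1
f′(1) = -3/2
f′′(1) = 15/4
f′′′(1) = -105/8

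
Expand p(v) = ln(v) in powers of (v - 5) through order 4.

-(v - 5)^4/2500 + (v - 5)^3/375 - (v - 5)^2/50 + (v - 5)/5 + ln(5)

[(v - 5)^0] = ln(5);  [(v - 5)^1] = 1/5;  [(v - 5)^2] = -1/50;  [(v - 5)^3] = 1/375;  [(v - 5)^4] = -1/2500.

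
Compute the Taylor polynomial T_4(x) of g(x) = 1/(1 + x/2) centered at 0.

x^4/16 - x^3/8 + x^2/4 - x/2 + 1

g(0) = 1
g′(0) = -1/2
g′′(0) = 1/2
g′′′(0) = -3/4
g^(4)(0) = 3/2
Then c_k = g^(k)(0)/k! gives each Taylor coefficient.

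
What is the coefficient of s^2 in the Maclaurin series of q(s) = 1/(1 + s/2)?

q(0) = 1
q′(0) = -1/2
q′′(0) = 1/2
Then c_k = q^(k)(0)/k! gives each Taylor coefficient.

1/4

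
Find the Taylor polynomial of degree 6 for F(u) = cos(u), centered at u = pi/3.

F(pi/3) = 1/2
F′(pi/3) = -sqrt(3)/2
F′′(pi/3) = -1/2
F′′′(pi/3) = sqrt(3)/2
F^(4)(pi/3) = 1/2
F^(5)(pi/3) = -sqrt(3)/2
F^(6)(pi/3) = -1/2

-(u - pi/3)^6/1440 - sqrt(3)*(u - pi/3)^5/240 + (u - pi/3)^4/48 + sqrt(3)*(u - pi/3)^3/12 - (u - pi/3)^2/4 - sqrt(3)*(u - pi/3)/2 + 1/2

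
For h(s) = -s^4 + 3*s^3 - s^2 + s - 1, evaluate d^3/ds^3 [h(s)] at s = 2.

Use the known series and substitute for the argument.
From the series, [(s - 2)^3] h = -5; multiply by 3! = 6 to get -30.

-30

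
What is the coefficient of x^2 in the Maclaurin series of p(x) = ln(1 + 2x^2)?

Apply the Taylor formula c_k = f^(k)(a)/k!.
p(0) = 0
p′(0) = 0
p′′(0) = 4

2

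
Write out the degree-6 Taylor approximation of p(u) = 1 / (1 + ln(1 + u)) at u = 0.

3289*u^6/360 - 347*u^5/60 + 11*u^4/3 - 7*u^3/3 + 3*u^2/2 - u + 1

Write 1/(1+u) = 1 - u + u^2 - u^3 + ... and substitute the series for u.
p(0) = 1
p′(0) = -1
p′′(0) = 3
p′′′(0) = -14
p^(4)(0) = 88
p^(5)(0) = -694
p^(6)(0) = 6578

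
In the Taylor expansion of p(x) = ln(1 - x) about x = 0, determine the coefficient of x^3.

c_3 = p′′′(0)/3! = -1/3.

-1/3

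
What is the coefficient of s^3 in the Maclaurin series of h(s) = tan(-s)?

-1/3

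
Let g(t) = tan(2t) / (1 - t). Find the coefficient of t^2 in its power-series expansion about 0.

Multiply the two series term by term and collect like powers.
[t^0] = 0;  [t^1] = 2;  [t^2] = 2.
So c_2 = g′′(0)/2! = 2.

2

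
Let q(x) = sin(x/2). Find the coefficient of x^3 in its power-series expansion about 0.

-1/48

Compute the successive derivatives at the expansion point and divide by k!.
[x^0] = 0;  [x^1] = 1/2;  [x^2] = 0;  [x^3] = -1/48.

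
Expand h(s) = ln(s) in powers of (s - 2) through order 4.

[(s - 2)^0] = ln(2);  [(s - 2)^1] = 1/2;  [(s - 2)^2] = -1/8;  [(s - 2)^3] = 1/24;  [(s - 2)^4] = -1/64.

-(s - 2)^4/64 + (s - 2)^3/24 - (s - 2)^2/8 + (s - 2)/2 + ln(2)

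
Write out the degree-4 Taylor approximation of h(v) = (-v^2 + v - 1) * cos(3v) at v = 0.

9*v^4/8 - 9*v^3/2 + 7*v^2/2 + v - 1

Multiply each power in the prefactor through the base expansion.
[v^0] = -1;  [v^1] = 1;  [v^2] = 7/2;  [v^3] = -9/2;  [v^4] = 9/8.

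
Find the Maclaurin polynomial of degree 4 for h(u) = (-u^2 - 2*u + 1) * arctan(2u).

Distribute the polynomial across the series and collect like powers.
[u^0] = 0;  [u^1] = 2;  [u^2] = -4;  [u^3] = -14/3;  [u^4] = 16/3.

16*u^4/3 - 14*u^3/3 - 4*u^2 + 2*u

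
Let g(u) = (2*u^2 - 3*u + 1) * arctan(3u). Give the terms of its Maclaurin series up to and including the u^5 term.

153*u^5/5 + 27*u^4 - 3*u^3 - 9*u^2 + 3*u

Shift and add copies of the series according to the polynomial's terms.
g(0) = 0
g′(0) = 3
g′′(0) = -18
g′′′(0) = -18
g^(4)(0) = 648
g^(5)(0) = 3672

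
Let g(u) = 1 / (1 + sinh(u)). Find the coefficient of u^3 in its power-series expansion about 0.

Expand as Σ (-1)^k u^k with u equal to the inner function's series.
g(0) = 1
g′(0) = -1
g′′(0) = 2
g′′′(0) = -7
So c_3 = g′′′(0)/3! = -7/6.

-7/6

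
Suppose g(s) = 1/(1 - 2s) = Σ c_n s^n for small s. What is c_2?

4

Use the known series and substitute for the argument.
g(0) = 1
g′(0) = 2
g′′(0) = 8
So c_2 = g′′(0)/2! = 4.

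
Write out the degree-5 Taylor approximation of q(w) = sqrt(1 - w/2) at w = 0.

[w^0] = 1;  [w^1] = -1/4;  [w^2] = -1/32;  [w^3] = -1/128;  [w^4] = -5/2048;  [w^5] = -7/8192.

-7*w^5/8192 - 5*w^4/2048 - w^3/128 - w^2/32 - w/4 + 1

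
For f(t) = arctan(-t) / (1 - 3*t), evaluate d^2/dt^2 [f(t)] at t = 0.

-6

Use 1/(1 - r) = Σ r^k on the denominator, then take the Cauchy product.
From the series, [t^2] f = -3; multiply by 2! = 2 to get -6.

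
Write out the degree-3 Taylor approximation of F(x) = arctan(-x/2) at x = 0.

x^3/24 - x/2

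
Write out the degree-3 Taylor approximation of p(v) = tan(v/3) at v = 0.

v^3/81 + v/3

p(0) = 0
p′(0) = 1/3
p′′(0) = 0
p′′′(0) = 2/27
The Taylor polynomial is Σ p^(k)(0)/k! · v^k.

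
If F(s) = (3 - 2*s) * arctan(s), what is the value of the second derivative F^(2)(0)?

-4

Distribute the polynomial across the series and collect like powers.
From the series, [s^2] F = -2; multiply by 2! = 2 to get -4.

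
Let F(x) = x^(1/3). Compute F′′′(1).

Use the known series and substitute for the argument.
The coefficient of (x - 1)^3 in the expansion is 5/81, so F′′′(1) = 3! * (5/81) = 10/27.

10/27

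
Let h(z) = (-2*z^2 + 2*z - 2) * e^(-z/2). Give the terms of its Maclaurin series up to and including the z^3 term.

31*z^3/24 - 13*z^2/4 + 3*z - 2

Distribute the polynomial across the series and collect like powers.
h(0) = -2
h′(0) = 3
h′′(0) = -13/2
h′′′(0) = 31/4
The Taylor polynomial is Σ h^(k)(0)/k! · z^k.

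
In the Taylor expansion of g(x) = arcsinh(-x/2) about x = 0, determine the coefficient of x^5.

-3/1280

g(0) = 0
g′(0) = -1/2
g′′(0) = 0
g′′′(0) = 1/8
g^(4)(0) = 0
g^(5)(0) = -9/32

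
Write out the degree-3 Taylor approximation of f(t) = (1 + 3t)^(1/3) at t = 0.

5*t^3/3 - t^2 + t + 1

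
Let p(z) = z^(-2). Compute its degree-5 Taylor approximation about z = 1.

-6*(z - 1)^5 + 5*(z - 1)^4 - 4*(z - 1)^3 + 3*(z - 1)^2 - 2*(z - 1) + 1

p(1) = 1
p′(1) = -2
p′′(1) = 6
p′′′(1) = -24
p^(4)(1) = 120
p^(5)(1) = -720
Dividing each by k! gives the coefficients c_0, ..., c_5.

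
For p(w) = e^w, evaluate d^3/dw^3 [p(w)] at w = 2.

Compute the successive derivatives at the expansion point and divide by k!.
The coefficient of (w - 2)^3 in the expansion is e^(2)/6, so p′′′(2) = 3! * (e^(2)/6) = e^(2).

e^(2)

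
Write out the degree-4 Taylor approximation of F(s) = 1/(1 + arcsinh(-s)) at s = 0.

2*s^4/3 + 5*s^3/6 + s^2 + s + 1

Compose series: expand the inner function first, then feed it into the outer expansion.
[s^0] = 1;  [s^1] = 1;  [s^2] = 1;  [s^3] = 5/6;  [s^4] = 2/3.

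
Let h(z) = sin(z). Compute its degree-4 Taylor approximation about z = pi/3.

[(z - pi/3)^0] = sqrt(3)/2;  [(z - pi/3)^1] = 1/2;  [(z - pi/3)^2] = -sqrt(3)/4;  [(z - pi/3)^3] = -1/12;  [(z - pi/3)^4] = sqrt(3)/48.

sqrt(3)*(z - pi/3)^4/48 - (z - pi/3)^3/12 - sqrt(3)*(z - pi/3)^2/4 + (z - pi/3)/2 + sqrt(3)/2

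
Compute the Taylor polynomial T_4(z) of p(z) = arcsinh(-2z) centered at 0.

4*z^3/3 - 2*z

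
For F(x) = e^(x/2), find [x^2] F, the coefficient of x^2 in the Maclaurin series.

Differentiate repeatedly and evaluate at the center.

1/8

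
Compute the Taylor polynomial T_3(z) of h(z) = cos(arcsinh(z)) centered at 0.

Substitute the inner expansion into the outer series and collect powers.
h(0) = 1
h′(0) = 0
h′′(0) = -1
h′′′(0) = 0
Dividing each by k! gives the coefficients c_0, ..., c_3.

1 - z^2/2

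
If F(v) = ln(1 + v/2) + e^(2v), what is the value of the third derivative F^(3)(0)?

33/4

Add the two expansions coefficient-wise.
The coefficient of v^3 in the expansion is 11/8, so F′′′(0) = 3! * (11/8) = 33/4.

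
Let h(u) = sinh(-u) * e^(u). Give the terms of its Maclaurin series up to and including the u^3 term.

-2*u^3/3 - u^2 - u

Expand each factor separately, then convolve coefficients.
h(0) = 0
h′(0) = -1
h′′(0) = -2
h′′′(0) = -4
Then c_k = h^(k)(0)/k! gives each Taylor coefficient.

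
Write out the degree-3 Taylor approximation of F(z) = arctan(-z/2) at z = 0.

z^3/24 - z/2

Use the known series and substitute for the argument.
[z^0] = 0;  [z^1] = -1/2;  [z^2] = 0;  [z^3] = 1/24.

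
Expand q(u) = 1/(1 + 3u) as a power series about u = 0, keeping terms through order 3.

q(0) = 1
q′(0) = -3
q′′(0) = 18
q′′′(0) = -162
The Taylor polynomial is Σ q^(k)(0)/k! · u^k.

-27*u^3 + 9*u^2 - 3*u + 1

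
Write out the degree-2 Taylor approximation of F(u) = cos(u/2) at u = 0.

1 - u^2/8

Differentiate repeatedly and evaluate at the center.
[u^0] = 1;  [u^1] = 0;  [u^2] = -1/8.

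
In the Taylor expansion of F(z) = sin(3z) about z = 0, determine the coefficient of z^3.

Apply the Taylor formula c_k = f^(k)(a)/k!.
F(0) = 0
F′(0) = 3
F′′(0) = 0
F′′′(0) = -27

-9/2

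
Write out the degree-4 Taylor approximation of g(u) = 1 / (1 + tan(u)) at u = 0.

Write 1/(1+u) = 1 - u + u^2 - u^3 + ... and substitute the series for u.
g(0) = 1
g′(0) = -1
g′′(0) = 2
g′′′(0) = -8
g^(4)(0) = 40
Dividing each by k! gives the coefficients c_0, ..., c_4.

5*u^4/3 - 4*u^3/3 + u^2 - u + 1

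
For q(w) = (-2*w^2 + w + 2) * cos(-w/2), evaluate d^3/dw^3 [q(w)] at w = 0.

-3/4

Distribute the polynomial across the series and collect like powers.
The coefficient of w^3 in the expansion is -1/8, so q′′′(0) = 3! * (-1/8) = -3/4.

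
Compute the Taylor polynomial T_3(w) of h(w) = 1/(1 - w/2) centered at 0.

w^3/8 + w^2/4 + w/2 + 1

Compute the successive derivatives at the expansion point and divide by k!.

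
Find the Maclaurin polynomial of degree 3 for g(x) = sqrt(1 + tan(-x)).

-11*x^3/48 - x^2/8 - x/2 + 1

Substitute the inner expansion into the outer series and collect powers.
[x^0] = 1;  [x^1] = -1/2;  [x^2] = -1/8;  [x^3] = -11/48.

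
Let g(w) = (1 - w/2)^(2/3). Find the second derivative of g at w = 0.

From the series, [w^2] g = -1/36; multiply by 2! = 2 to get -1/18.

-1/18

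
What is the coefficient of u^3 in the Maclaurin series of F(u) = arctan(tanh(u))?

-2/3

Substitute the inner expansion into the outer series and collect powers.
F(0) = 0
F′(0) = 1
F′′(0) = 0
F′′′(0) = -4
So c_3 = F′′′(0)/3! = -2/3.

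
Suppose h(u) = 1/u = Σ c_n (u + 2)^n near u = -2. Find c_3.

h(-2) = -1/2
h′(-2) = -1/4
h′′(-2) = -1/4
h′′′(-2) = -3/8
Dividing each by k! gives the coefficients c_0, ..., c_3.

-1/16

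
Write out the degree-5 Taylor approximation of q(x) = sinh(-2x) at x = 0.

Apply the Taylor formula c_k = f^(k)(a)/k!.
q(0) = 0
q′(0) = -2
q′′(0) = 0
q′′′(0) = -8
q^(4)(0) = 0
q^(5)(0) = -32
Dividing each by k! gives the coefficients c_0, ..., c_5.

-4*x^5/15 - 4*x^3/3 - 2*x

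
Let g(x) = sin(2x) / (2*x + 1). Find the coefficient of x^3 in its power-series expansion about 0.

20/3

Multiply the numerator's expansion by the denominator's geometric series.
g(0) = 0
g′(0) = 2
g′′(0) = -8
g′′′(0) = 40
The Taylor polynomial is Σ g^(k)(0)/k! · x^k.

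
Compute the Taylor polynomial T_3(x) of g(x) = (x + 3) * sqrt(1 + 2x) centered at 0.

x^3 - x^2/2 + 4*x + 3

Multiply each power in the prefactor through the base expansion.
g(0) = 3
g′(0) = 4
g′′(0) = -1
g′′′(0) = 6
Then c_k = g^(k)(0)/k! gives each Taylor coefficient.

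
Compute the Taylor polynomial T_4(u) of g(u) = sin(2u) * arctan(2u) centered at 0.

-8*u^4 + 4*u^2

Multiply the two series term by term and collect like powers.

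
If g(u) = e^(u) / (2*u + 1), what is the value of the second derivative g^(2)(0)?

5

Multiply the numerator's expansion by the denominator's geometric series.
From the series, [u^2] g = 5/2; multiply by 2! = 2 to get 5.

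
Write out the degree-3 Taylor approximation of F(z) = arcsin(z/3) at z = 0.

z^3/162 + z/3

[z^0] = 0;  [z^1] = 1/3;  [z^2] = 0;  [z^3] = 1/162.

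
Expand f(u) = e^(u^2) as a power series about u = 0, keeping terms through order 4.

Use the known series and substitute for the argument.
f(0) = 1
f′(0) = 0
f′′(0) = 2
f′′′(0) = 0
f^(4)(0) = 12

u^4/2 + u^2 + 1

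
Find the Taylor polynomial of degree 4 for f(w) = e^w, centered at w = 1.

f(1) = e
f′(1) = e
f′′(1) = e
f′′′(1) = e
f^(4)(1) = e

e*(w - 1)^4/24 + e*(w - 1)^3/6 + e*(w - 1)^2/2 + e*(w - 1) + e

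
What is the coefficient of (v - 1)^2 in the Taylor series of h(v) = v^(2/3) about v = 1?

Compute the successive derivatives at the expansion point and divide by k!.
h(1) = 1
h′(1) = 2/3
h′′(1) = -2/9

-1/9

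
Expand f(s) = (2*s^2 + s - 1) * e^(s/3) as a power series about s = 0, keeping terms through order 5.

187*s^5/14580 + 227*s^4/1944 + 58*s^3/81 + 41*s^2/18 + 2*s/3 - 1

Shift and add copies of the series according to the polynomial's terms.
f(0) = -1
f′(0) = 2/3
f′′(0) = 41/9
f′′′(0) = 116/27
f^(4)(0) = 227/81
f^(5)(0) = 374/243
Dividing each by k! gives the coefficients c_0, ..., c_5.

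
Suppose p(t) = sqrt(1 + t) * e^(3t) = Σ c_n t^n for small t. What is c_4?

667/128

Write out both Maclaurin series and multiply, keeping only the needed powers.
p(0) = 1
p′(0) = 7/2
p′′(0) = 47/4
p′′′(0) = 309/8
p^(4)(0) = 2001/16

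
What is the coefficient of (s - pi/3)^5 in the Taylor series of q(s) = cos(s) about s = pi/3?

Compute the successive derivatives at the expansion point and divide by k!.

-sqrt(3)/240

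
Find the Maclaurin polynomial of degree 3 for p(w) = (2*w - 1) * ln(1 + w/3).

Distribute the polynomial across the series and collect like powers.
p(0) = 0
p′(0) = -1/3
p′′(0) = 13/9
p′′′(0) = -20/27

-10*w^3/81 + 13*w^2/18 - w/3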